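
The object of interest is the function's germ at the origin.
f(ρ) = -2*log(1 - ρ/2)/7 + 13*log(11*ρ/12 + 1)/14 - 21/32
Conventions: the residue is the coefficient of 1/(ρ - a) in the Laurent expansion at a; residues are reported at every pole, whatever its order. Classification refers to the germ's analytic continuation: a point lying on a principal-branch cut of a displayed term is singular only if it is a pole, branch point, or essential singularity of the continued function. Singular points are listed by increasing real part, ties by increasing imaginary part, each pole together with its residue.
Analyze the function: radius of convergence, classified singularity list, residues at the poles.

Branch term (13/14)*log(1 - ρ/(-12/11)): its argument vanishes at ρ = -12/11, a logarithmic branch point, modulus 12/11.
Branch term (-2/7)*log(1 - ρ/(2)): its argument vanishes at ρ = 2, a logarithmic branch point, modulus 2.
The radius of convergence is the smallest modulus among the singular points: 12/11.
List the singular points by increasing real part (a conjugate pair: the negative imaginary part first).

Radius of convergence at 0: 12/11.
At -12/11: a logarithmic branch point.
At 2: a logarithmic branch point.


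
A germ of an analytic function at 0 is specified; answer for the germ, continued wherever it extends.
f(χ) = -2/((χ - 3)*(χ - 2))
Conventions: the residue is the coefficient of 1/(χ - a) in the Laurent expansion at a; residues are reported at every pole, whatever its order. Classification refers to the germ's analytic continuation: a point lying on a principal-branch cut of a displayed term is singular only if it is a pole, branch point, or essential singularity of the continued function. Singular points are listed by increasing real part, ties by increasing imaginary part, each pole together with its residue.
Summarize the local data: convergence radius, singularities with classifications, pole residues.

Denominator factor (χ - 3): pole of order 1 at 3, modulus 3.
Denominator factor (χ - 2): pole of order 1 at 2, modulus 2.
The radius of convergence is the smallest modulus among the singular points: 2.
At the order-1 pole 2 set g(χ) = (χ - (2))*f(χ) = -2/(χ - 3).
Simple pole: residue = g(a) at a = 2, which is 2.
At the order-1 pole 3 set g(χ) = (χ - (3))*f(χ) = -2/(χ - 2).
Simple pole: residue = g(a) at a = 3, which is -2.
List the singular points by increasing real part (a conjugate pair: the negative imaginary part first).

Radius of convergence at 0: 2.
At 2: a pole of order 1; residue 2.
At 3: a pole of order 1; residue -2.


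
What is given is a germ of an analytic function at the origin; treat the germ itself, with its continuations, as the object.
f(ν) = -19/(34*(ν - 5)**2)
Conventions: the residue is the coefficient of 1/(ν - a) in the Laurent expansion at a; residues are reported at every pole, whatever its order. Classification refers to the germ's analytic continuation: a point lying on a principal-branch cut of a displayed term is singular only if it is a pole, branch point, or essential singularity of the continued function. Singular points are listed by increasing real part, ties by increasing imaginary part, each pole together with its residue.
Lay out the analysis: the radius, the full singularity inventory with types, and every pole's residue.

Denominator factor (ν - 5)^2: pole of order 2 at 5, modulus 5.
The radius of convergence is the smallest modulus among the singular points: 5.
At the order-2 pole 5 set g(ν) = (ν - (5))^2*f(ν) = -19/34.
Order-2 pole: residue = g'(a); g'(5) = 0, so the residue is 0.

Radius of convergence at 0: 5.
At 5: a pole of order 2; residue 0.


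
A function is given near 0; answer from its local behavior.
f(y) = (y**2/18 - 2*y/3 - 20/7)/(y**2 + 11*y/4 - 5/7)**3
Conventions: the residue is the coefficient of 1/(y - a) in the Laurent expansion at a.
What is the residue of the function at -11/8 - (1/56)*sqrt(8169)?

The factor y**2 + 11*y/4 - 5/7 splits as (y - a)(y - a') with a = -11/8 - (1/56)*sqrt(8169), a' = -11/8 + (1/56)*sqrt(8169). At the order-3 pole a set g(y) = (y - a)^3*f(y) = [y**2/18 - 2*y/3 - 20/7] / (y - a')^3.
Order-3 pole: residue = g''(a)/2; g''(-11/8 - (1/56)*sqrt(8169)) = (3402560/4767973389)*sqrt(8169), so the residue is (1701280/4767973389)*sqrt(8169).

The residue is (1701280/4767973389)*sqrt(8169).


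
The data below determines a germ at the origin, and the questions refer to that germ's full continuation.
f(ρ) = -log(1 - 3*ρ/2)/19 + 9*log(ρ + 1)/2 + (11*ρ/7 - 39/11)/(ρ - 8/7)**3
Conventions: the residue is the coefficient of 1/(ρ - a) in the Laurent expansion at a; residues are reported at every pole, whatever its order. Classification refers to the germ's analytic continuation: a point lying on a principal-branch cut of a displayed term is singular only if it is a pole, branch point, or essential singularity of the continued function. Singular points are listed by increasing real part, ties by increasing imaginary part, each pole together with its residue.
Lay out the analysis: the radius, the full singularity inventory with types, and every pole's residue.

Radius of convergence at 0: 2/3.
At -1: a logarithmic branch point.
At 2/3: a logarithmic branch point.
At 8/7: a pole of order 3; residue 0.

Denominator factor (ρ - 8/7)^3: pole of order 3 at 8/7, modulus 8/7.
Branch term (9/2)*log(1 - ρ/(-1)): its argument vanishes at ρ = -1, a logarithmic branch point, modulus 1.
Branch term (-1/19)*log(1 - ρ/(2/3)): its argument vanishes at ρ = 2/3, a logarithmic branch point, modulus 2/3.
The radius of convergence is the smallest modulus among the singular points: 2/3.
The branch terms are analytic at 8/7 and contribute nothing to the residue; only the rational part matters.
At the order-3 pole 8/7 set g(ρ) = (ρ - (8/7))^3*(rational part) = 11*ρ/7 - 39/11.
Order-3 pole: residue = g''(a)/2; g''(8/7) = 0, so the residue is 0.
List the singular points by increasing real part (a conjugate pair: the negative imaginary part first).


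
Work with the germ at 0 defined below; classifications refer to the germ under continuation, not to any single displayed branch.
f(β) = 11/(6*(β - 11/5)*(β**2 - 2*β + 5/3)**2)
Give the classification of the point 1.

Denominator factors: β - 11/5 = -6/5 at β = 1; β**2 - 2*β + 5/3 = 2/3 at β = 1 — none vanishes.
So the germ continues analytically to 1.

The point is a regular point.


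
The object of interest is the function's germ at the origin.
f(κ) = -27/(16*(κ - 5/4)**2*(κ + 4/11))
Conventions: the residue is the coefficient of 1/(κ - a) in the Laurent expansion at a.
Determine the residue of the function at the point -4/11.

The residue is -3267/5041.

At the order-1 pole -4/11 set g(κ) = (κ - (-4/11))*f(κ) = -27/(16*(κ - 5/4)**2).
Simple pole: residue = g(a) at a = -4/11, which is -3267/5041.


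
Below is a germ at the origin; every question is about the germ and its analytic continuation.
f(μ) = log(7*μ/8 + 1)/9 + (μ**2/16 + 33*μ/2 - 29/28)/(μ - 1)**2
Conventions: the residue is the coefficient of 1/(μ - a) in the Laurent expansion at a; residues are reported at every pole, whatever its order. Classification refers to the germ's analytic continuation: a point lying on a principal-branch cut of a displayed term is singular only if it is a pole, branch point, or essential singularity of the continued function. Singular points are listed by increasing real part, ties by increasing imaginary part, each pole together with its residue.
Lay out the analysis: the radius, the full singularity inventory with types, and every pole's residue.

Radius of convergence at 0: 1.
At -8/7: a logarithmic branch point.
At 1: a pole of order 2; residue 133/8.

Denominator factor (μ - 1)^2: pole of order 2 at 1, modulus 1.
Branch term (1/9)*log(1 - μ/(-8/7)): its argument vanishes at μ = -8/7, a logarithmic branch point, modulus 8/7.
The radius of convergence is the smallest modulus among the singular points: 1.
The branch term is analytic at 1 and contributes nothing to the residue; only the rational part matters.
At the order-2 pole 1 set g(μ) = (μ - (1))^2*(rational part) = μ**2/16 + 33*μ/2 - 29/28.
Order-2 pole: residue = g'(a); g'(1) = 133/8, so the residue is 133/8.
List the singular points by increasing real part (a conjugate pair: the negative imaginary part first).


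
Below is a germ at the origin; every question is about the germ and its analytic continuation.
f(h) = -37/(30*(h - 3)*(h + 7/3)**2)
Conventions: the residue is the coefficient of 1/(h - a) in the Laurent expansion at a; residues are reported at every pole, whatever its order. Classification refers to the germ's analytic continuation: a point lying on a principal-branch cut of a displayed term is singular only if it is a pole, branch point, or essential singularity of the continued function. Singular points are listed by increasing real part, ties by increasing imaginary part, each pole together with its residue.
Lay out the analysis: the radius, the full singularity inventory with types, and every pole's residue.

Denominator factor (h + 7/3)^2: pole of order 2 at -7/3, modulus 7/3.
Denominator factor (h - 3): pole of order 1 at 3, modulus 3.
The radius of convergence is the smallest modulus among the singular points: 7/3.
At the order-2 pole -7/3 set g(h) = (h - (-7/3))^2*f(h) = -37/(30*(h - 3)).
Order-2 pole: residue = g'(a); g'(-7/3) = 111/2560, so the residue is 111/2560.
At the order-1 pole 3 set g(h) = (h - (3))*f(h) = -37/(30*(h + 7/3)**2).
Simple pole: residue = g(a) at a = 3, which is -111/2560.
List the singular points by increasing real part (a conjugate pair: the negative imaginary part first).

Radius of convergence at 0: 7/3.
At -7/3: a pole of order 2; residue 111/2560.
At 3: a pole of order 1; residue -111/2560.


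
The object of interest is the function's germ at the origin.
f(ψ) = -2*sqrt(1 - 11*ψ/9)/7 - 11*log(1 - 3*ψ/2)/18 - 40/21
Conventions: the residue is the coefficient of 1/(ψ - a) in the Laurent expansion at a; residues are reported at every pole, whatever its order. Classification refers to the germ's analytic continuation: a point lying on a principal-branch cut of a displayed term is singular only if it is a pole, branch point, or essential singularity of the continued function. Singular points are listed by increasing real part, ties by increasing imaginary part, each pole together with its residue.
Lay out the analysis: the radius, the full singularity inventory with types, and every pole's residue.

Radius of convergence at 0: 2/3.
At 2/3: a logarithmic branch point.
At 9/11: an algebraic (square-root) branch point.

Branch term (-11/18)*log(1 - ψ/(2/3)): its argument vanishes at ψ = 2/3, a logarithmic branch point, modulus 2/3.
Branch term (-2/7)*sqrt(1 - ψ/(9/11)): its argument vanishes at ψ = 9/11, a square-root branch point, modulus 9/11.
The radius of convergence is the smallest modulus among the singular points: 2/3.
List the singular points by increasing real part (a conjugate pair: the negative imaginary part first).


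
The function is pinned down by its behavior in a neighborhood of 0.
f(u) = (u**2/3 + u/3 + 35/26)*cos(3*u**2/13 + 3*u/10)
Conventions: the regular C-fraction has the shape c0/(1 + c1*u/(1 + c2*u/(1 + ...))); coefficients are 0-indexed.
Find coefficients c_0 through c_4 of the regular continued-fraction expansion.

Taylor coefficients (expand at 0): a_0 = 35/26, a_1 = 1/3, a_2 = 851/3120, a_3 = -3657/33800, a_4 = -5165019/70304000.
c0 = a_0 = 35/26. Peel one level at a time: if S = 1 + c*u/S' with S'(0) = 1, then c is the u-coefficient of S and S' = c*u/(S - 1).
S_1 = c0/f = 1 + (-26/105)*u + (-12463/88200)*u^2 + ...; c1 = -26/105.
S_2 = c1*u/(S_1 - 1) = 1 + (-12463/21840)*u + (1075273/1081600)*u^2 + ...; c2 = -12463/21840.
S_3 = c2*u/(S_2 - 1) = 1 + (22580733/12961520)*u + (3213645022581/2100012508880)*u^2 + ...; c3 = 22580733/12961520.
S_4 = c3*u/(S_3 - 1) = 1 + (-153030715361/174214656187)*u + ...; c4 = -153030715361/174214656187.

The regular C-fraction coefficients are [35/26, -26/105, -12463/21840, 22580733/12961520, -153030715361/174214656187].


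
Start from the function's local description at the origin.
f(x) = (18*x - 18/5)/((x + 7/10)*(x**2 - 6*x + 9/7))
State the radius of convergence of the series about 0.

Denominator factor (x**2 - 6*x + 9/7): discriminant 216/7, real irrational roots 3 + (3/7)*sqrt(42) and 3 - (3/7)*sqrt(42); poles of order 1, moduli 3 + (3/7)*sqrt(42) and 3 - (3/7)*sqrt(42).
Denominator factor (x + 7/10): pole of order 1 at -7/10, modulus 7/10.
The radius of convergence is the smallest modulus among the singular points: 3 - (3/7)*sqrt(42).

The radius of convergence is 3 - (3/7)*sqrt(42).


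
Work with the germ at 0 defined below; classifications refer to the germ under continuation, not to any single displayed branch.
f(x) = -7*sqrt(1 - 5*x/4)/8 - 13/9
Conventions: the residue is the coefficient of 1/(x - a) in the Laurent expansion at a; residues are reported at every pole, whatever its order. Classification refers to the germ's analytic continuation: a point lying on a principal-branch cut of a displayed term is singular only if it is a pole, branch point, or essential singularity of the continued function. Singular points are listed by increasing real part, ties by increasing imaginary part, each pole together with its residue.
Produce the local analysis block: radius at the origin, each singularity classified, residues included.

Radius of convergence at 0: 4/5.
At 4/5: an algebraic (square-root) branch point.

Branch term (-7/8)*sqrt(1 - x/(4/5)): its argument vanishes at x = 4/5, a square-root branch point, modulus 4/5.
The radius of convergence is the smallest modulus among the singular points: 4/5.


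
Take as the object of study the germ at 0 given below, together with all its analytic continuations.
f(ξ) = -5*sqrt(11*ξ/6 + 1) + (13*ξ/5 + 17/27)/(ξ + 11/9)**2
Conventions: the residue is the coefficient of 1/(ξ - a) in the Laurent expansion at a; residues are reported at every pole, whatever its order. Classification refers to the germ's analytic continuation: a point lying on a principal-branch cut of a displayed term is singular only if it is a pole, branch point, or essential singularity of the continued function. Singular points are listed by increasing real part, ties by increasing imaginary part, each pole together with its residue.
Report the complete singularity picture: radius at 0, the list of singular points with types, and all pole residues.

Radius of convergence at 0: 6/11.
At -11/9: a pole of order 2; residue 13/5.
At -6/11: an algebraic (square-root) branch point.

Denominator factor (ξ + 11/9)^2: pole of order 2 at -11/9, modulus 11/9.
Branch term (-5)*sqrt(1 - ξ/(-6/11)): its argument vanishes at ξ = -6/11, a square-root branch point, modulus 6/11.
The radius of convergence is the smallest modulus among the singular points: 6/11.
The branch term is analytic at -11/9 and contributes nothing to the residue; only the rational part matters.
At the order-2 pole -11/9 set g(ξ) = (ξ - (-11/9))^2*(rational part) = 13*ξ/5 + 17/27.
Order-2 pole: residue = g'(a); g'(-11/9) = 13/5, so the residue is 13/5.
List the singular points by increasing real part (a conjugate pair: the negative imaginary part first).


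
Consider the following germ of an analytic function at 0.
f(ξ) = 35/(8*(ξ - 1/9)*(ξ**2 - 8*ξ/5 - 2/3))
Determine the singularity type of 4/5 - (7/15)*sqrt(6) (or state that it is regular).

The point is a pole of order 1.

The denominator factor ξ**2 - 8*ξ/5 - 2/3 vanishes at 4/5 - (7/15)*sqrt(6) and appears to the power 1; the numerator there equals 35/8, nonzero, and no other factor vanishes.
Hence a pole whose order is the multiplicity, 1.


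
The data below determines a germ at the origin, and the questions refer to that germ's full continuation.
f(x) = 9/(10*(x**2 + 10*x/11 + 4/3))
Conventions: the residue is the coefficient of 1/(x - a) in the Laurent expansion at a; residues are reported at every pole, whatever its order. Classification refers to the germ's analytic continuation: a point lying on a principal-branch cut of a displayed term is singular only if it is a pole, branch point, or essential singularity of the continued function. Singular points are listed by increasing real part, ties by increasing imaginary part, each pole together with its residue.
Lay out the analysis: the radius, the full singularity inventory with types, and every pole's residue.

Radius of convergence at 0: (2/3)*sqrt(3).
At (-5/11) - ((1/33)*sqrt(1227))*i: a pole of order 1; residue ((99/8180)*sqrt(1227))*i.
At (-5/11) + ((1/33)*sqrt(1227))*i: a pole of order 1; residue -((99/8180)*sqrt(1227))*i.

Denominator factor (x**2 + 10*x/11 + 4/3): discriminant -1636/363, complex-conjugate roots (-5/11) + ((1/33)*sqrt(1227))*i and (-5/11) - ((1/33)*sqrt(1227))*i; poles of order 1, moduli (2/3)*sqrt(3) and (2/3)*sqrt(3).
The radius of convergence is the smallest modulus among the singular points: (2/3)*sqrt(3).
The factor x**2 + 10*x/11 + 4/3 splits as (x - a)(x - a') with a = (-5/11) - ((1/33)*sqrt(1227))*i, a' = (-5/11) + ((1/33)*sqrt(1227))*i. At the order-1 pole a set g(x) = (x - a)*f(x) = [9/10] / (x - a').
Simple pole: residue = g(a) at a = (-5/11) - ((1/33)*sqrt(1227))*i, which is ((99/8180)*sqrt(1227))*i.
The factor x**2 + 10*x/11 + 4/3 splits as (x - a)(x - a') with a = (-5/11) + ((1/33)*sqrt(1227))*i, a' = (-5/11) - ((1/33)*sqrt(1227))*i. At the order-1 pole a set g(x) = (x - a)*f(x) = [9/10] / (x - a').
Simple pole: residue = g(a) at a = (-5/11) + ((1/33)*sqrt(1227))*i, which is -((99/8180)*sqrt(1227))*i.
List the singular points by increasing real part (a conjugate pair: the negative imaginary part first).


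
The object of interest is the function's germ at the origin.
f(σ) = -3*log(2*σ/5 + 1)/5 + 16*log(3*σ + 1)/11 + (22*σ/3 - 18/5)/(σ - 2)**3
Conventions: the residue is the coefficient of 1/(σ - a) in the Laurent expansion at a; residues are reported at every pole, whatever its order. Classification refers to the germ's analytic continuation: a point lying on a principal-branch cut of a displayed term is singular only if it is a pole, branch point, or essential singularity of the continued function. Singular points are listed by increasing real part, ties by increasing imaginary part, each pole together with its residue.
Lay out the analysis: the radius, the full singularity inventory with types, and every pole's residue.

Denominator factor (σ - 2)^3: pole of order 3 at 2, modulus 2.
Branch term (-3/5)*log(1 - σ/(-5/2)): its argument vanishes at σ = -5/2, a logarithmic branch point, modulus 5/2.
Branch term (16/11)*log(1 - σ/(-1/3)): its argument vanishes at σ = -1/3, a logarithmic branch point, modulus 1/3.
The radius of convergence is the smallest modulus among the singular points: 1/3.
The branch terms are analytic at 2 and contribute nothing to the residue; only the rational part matters.
At the order-3 pole 2 set g(σ) = (σ - (2))^3*(rational part) = 22*σ/3 - 18/5.
Order-3 pole: residue = g''(a)/2; g''(2) = 0, so the residue is 0.
List the singular points by increasing real part (a conjugate pair: the negative imaginary part first).

Radius of convergence at 0: 1/3.
At -5/2: a logarithmic branch point.
At -1/3: a logarithmic branch point.
At 2: a pole of order 3; residue 0.


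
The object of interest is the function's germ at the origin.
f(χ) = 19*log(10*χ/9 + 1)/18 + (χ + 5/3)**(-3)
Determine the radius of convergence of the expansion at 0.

The radius of convergence is 9/10.

Denominator factor (χ + 5/3)^3: pole of order 3 at -5/3, modulus 5/3.
Branch term (19/18)*log(1 - χ/(-9/10)): its argument vanishes at χ = -9/10, a logarithmic branch point, modulus 9/10.
The radius of convergence is the smallest modulus among the singular points: 9/10.


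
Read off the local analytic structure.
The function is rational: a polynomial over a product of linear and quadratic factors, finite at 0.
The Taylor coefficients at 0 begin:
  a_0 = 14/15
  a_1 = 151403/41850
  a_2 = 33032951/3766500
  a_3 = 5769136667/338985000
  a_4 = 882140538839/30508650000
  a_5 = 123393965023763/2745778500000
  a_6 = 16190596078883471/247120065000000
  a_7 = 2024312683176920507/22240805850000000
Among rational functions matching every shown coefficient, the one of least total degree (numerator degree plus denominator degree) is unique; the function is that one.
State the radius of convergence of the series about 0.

No rational of total degree below 6 reproduces all 8 coefficients; solving the [1/5] Pade equations on them gives f(ζ) = (33*ζ/31 + 4/3)/((ζ - 1)**3*(ζ**2 + ζ/9 - 10/7)), whose expansion matches every shown term.
Denominator factor (ζ**2 + ζ/9 - 10/7): discriminant 3247/567, real irrational roots -1/18 + (1/126)*sqrt(22729) and -1/18 - (1/126)*sqrt(22729); poles of order 1, moduli -1/18 + (1/126)*sqrt(22729) and 1/18 + (1/126)*sqrt(22729).
Denominator factor (ζ - 1)^3: pole of order 3 at 1, modulus 1.
The radius of convergence is the smallest modulus among the singular points: 1.

The radius of convergence is 1.


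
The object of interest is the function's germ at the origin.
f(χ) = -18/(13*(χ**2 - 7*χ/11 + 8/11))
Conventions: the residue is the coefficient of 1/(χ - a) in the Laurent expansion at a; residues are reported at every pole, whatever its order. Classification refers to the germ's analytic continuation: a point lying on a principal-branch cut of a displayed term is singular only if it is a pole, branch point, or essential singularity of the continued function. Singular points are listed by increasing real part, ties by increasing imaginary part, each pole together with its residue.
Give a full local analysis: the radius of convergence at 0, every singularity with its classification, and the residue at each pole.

Denominator factor (χ**2 - 7*χ/11 + 8/11): discriminant -303/121, complex-conjugate roots (7/22) + ((1/22)*sqrt(303))*i and (7/22) - ((1/22)*sqrt(303))*i; poles of order 1, moduli (2/11)*sqrt(22) and (2/11)*sqrt(22).
The radius of convergence is the smallest modulus among the singular points: (2/11)*sqrt(22).
The factor χ**2 - 7*χ/11 + 8/11 splits as (χ - a)(χ - a') with a = (7/22) - ((1/22)*sqrt(303))*i, a' = (7/22) + ((1/22)*sqrt(303))*i. At the order-1 pole a set g(χ) = (χ - a)*f(χ) = [-18/13] / (χ - a').
Simple pole: residue = g(a) at a = (7/22) - ((1/22)*sqrt(303))*i, which is -((66/1313)*sqrt(303))*i.
The factor χ**2 - 7*χ/11 + 8/11 splits as (χ - a)(χ - a') with a = (7/22) + ((1/22)*sqrt(303))*i, a' = (7/22) - ((1/22)*sqrt(303))*i. At the order-1 pole a set g(χ) = (χ - a)*f(χ) = [-18/13] / (χ - a').
Simple pole: residue = g(a) at a = (7/22) + ((1/22)*sqrt(303))*i, which is ((66/1313)*sqrt(303))*i.
List the singular points by increasing real part (a conjugate pair: the negative imaginary part first).

Radius of convergence at 0: (2/11)*sqrt(22).
At (7/22) - ((1/22)*sqrt(303))*i: a pole of order 1; residue -((66/1313)*sqrt(303))*i.
At (7/22) + ((1/22)*sqrt(303))*i: a pole of order 1; residue ((66/1313)*sqrt(303))*i.


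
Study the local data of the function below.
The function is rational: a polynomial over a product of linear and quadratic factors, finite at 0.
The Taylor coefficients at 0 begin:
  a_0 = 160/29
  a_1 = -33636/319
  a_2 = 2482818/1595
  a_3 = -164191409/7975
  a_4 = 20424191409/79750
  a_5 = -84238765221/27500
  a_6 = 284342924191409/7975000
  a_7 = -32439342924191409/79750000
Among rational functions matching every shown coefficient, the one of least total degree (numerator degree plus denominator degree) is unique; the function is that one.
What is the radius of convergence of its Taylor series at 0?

The radius of convergence is 1/10.

No rational of total degree below 4 reproduces all 8 coefficients; solving the [1/3] Pade equations on them gives f(ξ) = (6*ξ/11 + 16/29)/((ξ + 1/10)**2*(ξ + 10)), whose expansion matches every shown term.
Denominator factor (ξ + 10): pole of order 1 at -10, modulus 10.
Denominator factor (ξ + 1/10)^2: pole of order 2 at -1/10, modulus 1/10.
The radius of convergence is the smallest modulus among the singular points: 1/10.


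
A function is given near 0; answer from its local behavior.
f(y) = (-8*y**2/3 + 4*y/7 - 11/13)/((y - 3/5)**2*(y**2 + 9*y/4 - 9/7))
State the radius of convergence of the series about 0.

The radius of convergence is -9/8 + (3/56)*sqrt(889).

Denominator factor (y**2 + 9*y/4 - 9/7): discriminant 1143/112, real irrational roots -9/8 + (3/56)*sqrt(889) and -9/8 - (3/56)*sqrt(889); poles of order 1, moduli -9/8 + (3/56)*sqrt(889) and 9/8 + (3/56)*sqrt(889).
Denominator factor (y - 3/5)^2: pole of order 2 at 3/5, modulus 3/5.
The radius of convergence is the smallest modulus among the singular points: -9/8 + (3/56)*sqrt(889).


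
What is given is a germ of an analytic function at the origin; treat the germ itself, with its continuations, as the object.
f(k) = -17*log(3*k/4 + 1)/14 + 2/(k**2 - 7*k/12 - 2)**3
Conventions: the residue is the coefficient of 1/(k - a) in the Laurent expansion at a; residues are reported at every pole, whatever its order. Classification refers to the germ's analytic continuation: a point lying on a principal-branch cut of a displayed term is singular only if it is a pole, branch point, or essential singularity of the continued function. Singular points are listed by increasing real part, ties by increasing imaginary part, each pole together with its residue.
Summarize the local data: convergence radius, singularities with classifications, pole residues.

Denominator factor (k**2 - 7*k/12 - 2)^3: discriminant 1201/144, real irrational roots 7/24 + (1/24)*sqrt(1201) and 7/24 - (1/24)*sqrt(1201); poles of order 3, moduli 7/24 + (1/24)*sqrt(1201) and -7/24 + (1/24)*sqrt(1201).
Branch term (-17/14)*log(1 - k/(-4/3)): its argument vanishes at k = -4/3, a logarithmic branch point, modulus 4/3.
The radius of convergence is the smallest modulus among the singular points: -7/24 + (1/24)*sqrt(1201).
The branch term is analytic at 7/24 - (1/24)*sqrt(1201) and contributes nothing to the residue; only the rational part matters.
The factor k**2 - 7*k/12 - 2 splits as (k - a)(k - a') with a = 7/24 - (1/24)*sqrt(1201), a' = 7/24 + (1/24)*sqrt(1201). At the order-3 pole a set g(k) = (k - a)^3*(rational part) = [2] / (k - a')^3.
Order-3 pole: residue = g''(a)/2; g''(7/24 - (1/24)*sqrt(1201)) = -(5971968/1732323601)*sqrt(1201), so the residue is -(2985984/1732323601)*sqrt(1201).
The branch term is analytic at 7/24 + (1/24)*sqrt(1201) and contributes nothing to the residue; only the rational part matters.
The factor k**2 - 7*k/12 - 2 splits as (k - a)(k - a') with a = 7/24 + (1/24)*sqrt(1201), a' = 7/24 - (1/24)*sqrt(1201). At the order-3 pole a set g(k) = (k - a)^3*(rational part) = [2] / (k - a')^3.
Order-3 pole: residue = g''(a)/2; g''(7/24 + (1/24)*sqrt(1201)) = (5971968/1732323601)*sqrt(1201), so the residue is (2985984/1732323601)*sqrt(1201).
List the singular points by increasing real part (a conjugate pair: the negative imaginary part first).

Radius of convergence at 0: -7/24 + (1/24)*sqrt(1201).
At -4/3: a logarithmic branch point.
At 7/24 - (1/24)*sqrt(1201): a pole of order 3; residue -(2985984/1732323601)*sqrt(1201).
At 7/24 + (1/24)*sqrt(1201): a pole of order 3; residue (2985984/1732323601)*sqrt(1201).


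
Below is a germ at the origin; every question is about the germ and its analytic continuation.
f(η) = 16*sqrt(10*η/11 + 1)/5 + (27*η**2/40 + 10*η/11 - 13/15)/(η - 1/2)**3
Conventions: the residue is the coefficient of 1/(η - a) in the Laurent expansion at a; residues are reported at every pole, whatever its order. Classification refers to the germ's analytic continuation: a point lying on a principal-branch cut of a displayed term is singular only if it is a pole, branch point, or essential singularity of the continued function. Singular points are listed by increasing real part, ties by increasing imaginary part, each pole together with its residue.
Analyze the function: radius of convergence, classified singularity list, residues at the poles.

Denominator factor (η - 1/2)^3: pole of order 3 at 1/2, modulus 1/2.
Branch term (16/5)*sqrt(1 - η/(-11/10)): its argument vanishes at η = -11/10, a square-root branch point, modulus 11/10.
The radius of convergence is the smallest modulus among the singular points: 1/2.
The branch term is analytic at 1/2 and contributes nothing to the residue; only the rational part matters.
At the order-3 pole 1/2 set g(η) = (η - (1/2))^3*(rational part) = 27*η**2/40 + 10*η/11 - 13/15.
Order-3 pole: residue = g''(a)/2; g''(1/2) = 27/20, so the residue is 27/40.
List the singular points by increasing real part (a conjugate pair: the negative imaginary part first).

Radius of convergence at 0: 1/2.
At -11/10: an algebraic (square-root) branch point.
At 1/2: a pole of order 3; residue 27/40.


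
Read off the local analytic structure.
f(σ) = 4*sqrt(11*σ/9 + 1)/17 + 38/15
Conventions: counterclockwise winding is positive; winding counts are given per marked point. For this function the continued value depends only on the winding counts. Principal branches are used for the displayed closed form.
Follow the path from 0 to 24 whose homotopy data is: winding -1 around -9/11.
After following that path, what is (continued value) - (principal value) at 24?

The rational part is single-valued and drops out of the difference; each branch term changes only by its own monodromy.
(4/17)*sqrt(1 - σ/(-9/11)): winding -1 is odd, the square root flips sign, contributing -2*(4/17)*sqrt(1 - (24)/(-9/11)) = -2*(4/17)*sqrt(91/3) = -(8/51)*sqrt(273).
Summing the contributions at σ = 24 gives -(8/51)*sqrt(273).

Continued minus principal equals -(8/51)*sqrt(273).


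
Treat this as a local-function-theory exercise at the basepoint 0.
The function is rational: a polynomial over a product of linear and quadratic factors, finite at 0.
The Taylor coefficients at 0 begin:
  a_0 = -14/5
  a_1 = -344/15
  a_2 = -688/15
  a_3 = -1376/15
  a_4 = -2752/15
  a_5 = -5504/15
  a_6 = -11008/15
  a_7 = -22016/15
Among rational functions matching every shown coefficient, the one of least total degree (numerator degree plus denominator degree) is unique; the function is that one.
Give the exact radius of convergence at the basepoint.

No rational of total degree below 2 reproduces all 8 coefficients; solving the [1/1] Pade equations on them gives f(ω) = (26*ω/3 + 7/5)/(ω - 1/2), whose expansion matches every shown term.
Denominator factor (ω - 1/2): pole of order 1 at 1/2, modulus 1/2.
The radius of convergence is the smallest modulus among the singular points: 1/2.

The radius of convergence is 1/2.


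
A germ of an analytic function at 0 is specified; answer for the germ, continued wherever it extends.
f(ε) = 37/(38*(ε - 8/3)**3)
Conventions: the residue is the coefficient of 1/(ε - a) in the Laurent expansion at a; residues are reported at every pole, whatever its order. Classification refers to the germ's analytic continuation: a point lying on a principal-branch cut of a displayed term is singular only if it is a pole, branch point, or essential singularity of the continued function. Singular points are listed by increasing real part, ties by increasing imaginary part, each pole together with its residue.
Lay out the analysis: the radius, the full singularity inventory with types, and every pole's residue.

Radius of convergence at 0: 8/3.
At 8/3: a pole of order 3; residue 0.

Denominator factor (ε - 8/3)^3: pole of order 3 at 8/3, modulus 8/3.
The radius of convergence is the smallest modulus among the singular points: 8/3.
At the order-3 pole 8/3 set g(ε) = (ε - (8/3))^3*f(ε) = 37/38.
Order-3 pole: residue = g''(a)/2; g''(8/3) = 0, so the residue is 0.


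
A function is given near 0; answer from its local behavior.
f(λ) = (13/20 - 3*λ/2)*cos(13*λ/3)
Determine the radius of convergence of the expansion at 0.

The factor cos(13*λ/3) is entire and contributes no finite singular point.
The polynomial part has no poles.
No finite singular points: the Taylor series at 0 converges everywhere.

The radius of convergence is infinite.


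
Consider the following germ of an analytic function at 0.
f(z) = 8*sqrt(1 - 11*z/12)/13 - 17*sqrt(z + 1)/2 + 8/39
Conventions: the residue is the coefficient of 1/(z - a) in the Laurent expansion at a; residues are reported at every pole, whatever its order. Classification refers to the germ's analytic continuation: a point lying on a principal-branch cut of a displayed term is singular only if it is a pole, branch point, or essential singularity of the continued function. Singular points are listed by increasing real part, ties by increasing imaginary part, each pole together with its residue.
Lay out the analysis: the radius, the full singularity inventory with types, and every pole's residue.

Radius of convergence at 0: 1.
At -1: an algebraic (square-root) branch point.
At 12/11: an algebraic (square-root) branch point.

Branch term (-17/2)*sqrt(1 - z/(-1)): its argument vanishes at z = -1, a square-root branch point, modulus 1.
Branch term (8/13)*sqrt(1 - z/(12/11)): its argument vanishes at z = 12/11, a square-root branch point, modulus 12/11.
The radius of convergence is the smallest modulus among the singular points: 1.
List the singular points by increasing real part (a conjugate pair: the negative imaginary part first).


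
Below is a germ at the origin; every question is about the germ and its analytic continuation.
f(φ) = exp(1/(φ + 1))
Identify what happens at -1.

The point is an essential singularity.

The exponent 1/(φ - (-1)) has a pole at -1, so exp(1/(φ - (-1))) takes every nonzero value near it: an essential singularity (not a pole of any order).


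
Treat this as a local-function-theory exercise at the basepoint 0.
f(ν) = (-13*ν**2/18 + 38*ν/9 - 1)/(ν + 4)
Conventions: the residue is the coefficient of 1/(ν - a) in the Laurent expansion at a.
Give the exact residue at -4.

At the order-1 pole -4 set g(ν) = (ν - (-4))*f(ν) = -13*ν**2/18 + 38*ν/9 - 1.
Simple pole: residue = g(a) at a = -4, which is -265/9.

The residue is -265/9.


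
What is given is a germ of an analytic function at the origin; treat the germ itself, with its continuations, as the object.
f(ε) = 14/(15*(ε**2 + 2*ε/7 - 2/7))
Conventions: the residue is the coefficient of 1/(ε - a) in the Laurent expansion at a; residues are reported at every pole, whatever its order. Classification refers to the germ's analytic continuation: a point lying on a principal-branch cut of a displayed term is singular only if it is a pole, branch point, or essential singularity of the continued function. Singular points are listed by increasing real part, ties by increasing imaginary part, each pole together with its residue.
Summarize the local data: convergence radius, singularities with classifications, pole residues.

Radius of convergence at 0: -1/7 + (1/7)*sqrt(15).
At -1/7 - (1/7)*sqrt(15): a pole of order 1; residue -(49/225)*sqrt(15).
At -1/7 + (1/7)*sqrt(15): a pole of order 1; residue (49/225)*sqrt(15).

Denominator factor (ε**2 + 2*ε/7 - 2/7): discriminant 60/49, real irrational roots -1/7 + (1/7)*sqrt(15) and -1/7 - (1/7)*sqrt(15); poles of order 1, moduli -1/7 + (1/7)*sqrt(15) and 1/7 + (1/7)*sqrt(15).
The radius of convergence is the smallest modulus among the singular points: -1/7 + (1/7)*sqrt(15).
The factor ε**2 + 2*ε/7 - 2/7 splits as (ε - a)(ε - a') with a = -1/7 - (1/7)*sqrt(15), a' = -1/7 + (1/7)*sqrt(15). At the order-1 pole a set g(ε) = (ε - a)*f(ε) = [14/15] / (ε - a').
Simple pole: residue = g(a) at a = -1/7 - (1/7)*sqrt(15), which is -(49/225)*sqrt(15).
The factor ε**2 + 2*ε/7 - 2/7 splits as (ε - a)(ε - a') with a = -1/7 + (1/7)*sqrt(15), a' = -1/7 - (1/7)*sqrt(15). At the order-1 pole a set g(ε) = (ε - a)*f(ε) = [14/15] / (ε - a').
Simple pole: residue = g(a) at a = -1/7 + (1/7)*sqrt(15), which is (49/225)*sqrt(15).
List the singular points by increasing real part (a conjugate pair: the negative imaginary part first).


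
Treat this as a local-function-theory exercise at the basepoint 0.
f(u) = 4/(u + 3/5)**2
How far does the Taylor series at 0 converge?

Denominator factor (u + 3/5)^2: pole of order 2 at -3/5, modulus 3/5.
The radius of convergence is the smallest modulus among the singular points: 3/5.

The radius of convergence is 3/5.


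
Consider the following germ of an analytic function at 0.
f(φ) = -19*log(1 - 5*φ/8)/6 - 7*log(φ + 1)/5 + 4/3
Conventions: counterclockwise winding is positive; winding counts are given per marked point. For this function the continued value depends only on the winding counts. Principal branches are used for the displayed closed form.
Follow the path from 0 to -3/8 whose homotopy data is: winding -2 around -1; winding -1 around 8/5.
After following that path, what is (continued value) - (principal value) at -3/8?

The rational part is single-valued and drops out of the difference; each branch term changes only by its own monodromy.
(-19/6)*log(1 - φ/(8/5)): each positive loop around 8/5 adds 2*pi*i to the log, so winding -1 contributes (-19/6)*(-1)*2*pi*i = (19/3)*pi*i.
(-7/5)*log(1 - φ/(-1)): each positive loop around -1 adds 2*pi*i to the log, so winding -2 contributes (-7/5)*(-2)*2*pi*i = (28/5)*pi*i.
Summing the contributions at φ = -3/8 gives (179/15)*pi*i.

Continued minus principal equals (179/15)*pi*i.


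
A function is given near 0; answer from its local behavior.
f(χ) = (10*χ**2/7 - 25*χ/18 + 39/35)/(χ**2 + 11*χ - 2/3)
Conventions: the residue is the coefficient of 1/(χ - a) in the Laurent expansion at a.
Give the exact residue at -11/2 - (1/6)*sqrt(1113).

The residue is -2155/252 - (121129/467460)*sqrt(1113).

The factor χ**2 + 11*χ - 2/3 splits as (χ - a)(χ - a') with a = -11/2 - (1/6)*sqrt(1113), a' = -11/2 + (1/6)*sqrt(1113). At the order-1 pole a set g(χ) = (χ - a)*f(χ) = [10*χ**2/7 - 25*χ/18 + 39/35] / (χ - a').
Simple pole: residue = g(a) at a = -11/2 - (1/6)*sqrt(1113), which is -2155/252 - (121129/467460)*sqrt(1113).


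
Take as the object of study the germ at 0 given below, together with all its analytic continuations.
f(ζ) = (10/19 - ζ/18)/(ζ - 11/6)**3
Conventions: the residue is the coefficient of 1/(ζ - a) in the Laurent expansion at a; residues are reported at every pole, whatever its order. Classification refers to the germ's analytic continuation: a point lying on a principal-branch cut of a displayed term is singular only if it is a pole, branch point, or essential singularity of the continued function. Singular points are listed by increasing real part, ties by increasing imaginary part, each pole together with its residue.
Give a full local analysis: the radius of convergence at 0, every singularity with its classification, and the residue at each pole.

Denominator factor (ζ - 11/6)^3: pole of order 3 at 11/6, modulus 11/6.
The radius of convergence is the smallest modulus among the singular points: 11/6.
At the order-3 pole 11/6 set g(ζ) = (ζ - (11/6))^3*f(ζ) = 10/19 - ζ/18.
Order-3 pole: residue = g''(a)/2; g''(11/6) = 0, so the residue is 0.

Radius of convergence at 0: 11/6.
At 11/6: a pole of order 3; residue 0.


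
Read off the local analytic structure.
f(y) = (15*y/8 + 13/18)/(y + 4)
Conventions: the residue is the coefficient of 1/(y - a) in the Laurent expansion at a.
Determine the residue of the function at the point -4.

The residue is -61/9.

At the order-1 pole -4 set g(y) = (y - (-4))*f(y) = 15*y/8 + 13/18.
Simple pole: residue = g(a) at a = -4, which is -61/9.


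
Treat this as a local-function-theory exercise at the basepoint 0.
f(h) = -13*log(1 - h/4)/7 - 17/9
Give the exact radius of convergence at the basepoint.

The radius of convergence is 4.

Branch term (-13/7)*log(1 - h/(4)): its argument vanishes at h = 4, a logarithmic branch point, modulus 4.
The radius of convergence is the smallest modulus among the singular points: 4.


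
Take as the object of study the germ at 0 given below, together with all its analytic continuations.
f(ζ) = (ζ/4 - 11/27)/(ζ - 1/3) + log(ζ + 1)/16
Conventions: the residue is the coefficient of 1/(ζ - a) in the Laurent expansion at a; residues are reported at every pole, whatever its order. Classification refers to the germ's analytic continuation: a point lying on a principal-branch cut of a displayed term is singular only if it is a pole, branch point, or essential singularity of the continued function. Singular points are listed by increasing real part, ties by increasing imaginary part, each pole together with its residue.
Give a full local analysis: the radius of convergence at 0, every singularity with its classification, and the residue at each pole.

Radius of convergence at 0: 1/3.
At -1: a logarithmic branch point.
At 1/3: a pole of order 1; residue -35/108.

Denominator factor (ζ - 1/3): pole of order 1 at 1/3, modulus 1/3.
Branch term (1/16)*log(1 - ζ/(-1)): its argument vanishes at ζ = -1, a logarithmic branch point, modulus 1.
The radius of convergence is the smallest modulus among the singular points: 1/3.
The branch term is analytic at 1/3 and contributes nothing to the residue; only the rational part matters.
At the order-1 pole 1/3 set g(ζ) = (ζ - (1/3))*(rational part) = ζ/4 - 11/27.
Simple pole: residue = g(a) at a = 1/3, which is -35/108.
List the singular points by increasing real part (a conjugate pair: the negative imaginary part first).
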